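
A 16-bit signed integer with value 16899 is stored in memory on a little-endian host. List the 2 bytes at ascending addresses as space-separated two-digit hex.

03 42

16899 in hexadecimal, padded to 16 bits, is 0x4203.
Split into bytes (most-significant first): 42 03.
Little-endian: lowest address holds the least-significant byte.
So at ascending addresses the bytes are 03 42.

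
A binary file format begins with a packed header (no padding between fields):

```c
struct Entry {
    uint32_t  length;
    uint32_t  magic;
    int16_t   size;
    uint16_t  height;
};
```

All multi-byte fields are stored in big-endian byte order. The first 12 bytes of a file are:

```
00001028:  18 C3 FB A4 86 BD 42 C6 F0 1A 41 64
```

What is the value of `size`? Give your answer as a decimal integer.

-4070

`size` follows `length` (4 B), `magic` (4 B), so it starts at offset 4 + 4 = 8 and occupies 2 bytes.
Bytes at offsets 8..9: F0 1A.
Big-endian stores the most-significant byte at the lowest address.
The bytes are already most-significant first: 0xF01A.
Top bit is set, so as a signed 16-bit value this is 0xF01A − 2^16 = -4070.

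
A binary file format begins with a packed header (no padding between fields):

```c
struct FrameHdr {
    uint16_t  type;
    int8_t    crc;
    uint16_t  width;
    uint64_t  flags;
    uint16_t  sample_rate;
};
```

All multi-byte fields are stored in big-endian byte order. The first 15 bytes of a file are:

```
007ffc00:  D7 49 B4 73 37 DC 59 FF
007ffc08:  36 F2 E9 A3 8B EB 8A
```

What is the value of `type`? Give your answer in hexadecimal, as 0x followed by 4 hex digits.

0xD749

`type` is the first field, at byte offset 0, occupying 2 bytes.
Bytes at offsets 0..1: D7 49.
Big-endian stores the most-significant byte at the lowest address.
The bytes are already most-significant first: 0xD749.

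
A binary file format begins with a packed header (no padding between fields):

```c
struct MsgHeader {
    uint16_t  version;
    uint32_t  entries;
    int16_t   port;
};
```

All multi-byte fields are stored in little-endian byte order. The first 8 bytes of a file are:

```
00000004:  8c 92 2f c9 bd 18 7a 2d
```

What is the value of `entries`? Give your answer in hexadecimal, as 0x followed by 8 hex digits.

0x18BDC92F

`entries` follows `version` (2 bytes), so it starts at byte offset 2 and occupies 4 bytes.
Bytes at offsets 2..5: 2F C9 BD 18.
Little-endian stores the least-significant byte at the lowest address.
Reassemble most-significant byte first: 18 BD C9 2F → 0x18BDC92F.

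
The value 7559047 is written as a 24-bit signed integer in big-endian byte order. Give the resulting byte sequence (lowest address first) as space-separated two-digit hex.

73 57 87

7559047 in hexadecimal, padded to 24 bits, is 0x735787.
Split into bytes (most-significant first): 73 57 87.
In big-endian order the high byte comes first in memory.
So the memory order matches the most-significant-first order: 73 57 87.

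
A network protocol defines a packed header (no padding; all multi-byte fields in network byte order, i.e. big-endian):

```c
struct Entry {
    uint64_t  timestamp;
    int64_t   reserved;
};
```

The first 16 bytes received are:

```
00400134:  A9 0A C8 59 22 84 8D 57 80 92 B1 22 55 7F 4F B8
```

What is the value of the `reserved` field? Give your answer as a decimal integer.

-9182081929233608776

`reserved` follows `timestamp` (8 bytes), so it starts at byte offset 8 and occupies 8 bytes.
Bytes at offsets 8..15: 80 92 B1 22 55 7F 4F B8.
Big-endian stores the most-significant byte at the lowest address.
The bytes are already most-significant first: 0x8092B122557F4FB8.
Top bit is set, so as a signed 64-bit value this is 0x8092B122557F4FB8 − 2^64 = -9182081929233608776.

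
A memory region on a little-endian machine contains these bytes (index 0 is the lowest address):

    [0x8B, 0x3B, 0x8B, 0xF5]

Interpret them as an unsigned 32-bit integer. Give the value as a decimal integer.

Little-endian: lowest address holds the least-significant byte.
Reassemble most-significant byte first: F5 8B 3B 8B → 0xF58B3B8B.
0xF58B3B8B = 4119542667.

4119542667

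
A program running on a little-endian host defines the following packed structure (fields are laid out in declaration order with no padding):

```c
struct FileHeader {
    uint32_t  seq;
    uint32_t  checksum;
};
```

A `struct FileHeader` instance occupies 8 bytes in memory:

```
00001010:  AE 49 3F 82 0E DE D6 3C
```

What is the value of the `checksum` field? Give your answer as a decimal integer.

`checksum` follows `seq` (4 bytes), so it starts at byte offset 4 and occupies 4 bytes.
Bytes at offsets 4..7: 0E DE D6 3C.
In little-endian order the low byte comes first in memory.
Reassemble most-significant byte first: 3C D6 DE 0E → 0x3CD6DE0E.
0x3CD6DE0E = 1020714510.

1020714510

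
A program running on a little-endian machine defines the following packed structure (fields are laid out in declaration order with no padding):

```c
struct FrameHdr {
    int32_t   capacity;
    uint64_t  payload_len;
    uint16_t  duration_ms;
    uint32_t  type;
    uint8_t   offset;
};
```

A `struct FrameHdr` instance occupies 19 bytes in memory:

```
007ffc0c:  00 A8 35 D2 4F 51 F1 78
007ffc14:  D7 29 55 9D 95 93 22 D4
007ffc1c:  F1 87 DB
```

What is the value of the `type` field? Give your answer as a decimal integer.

`type` follows `capacity` (4 B), `payload_len` (8 B), `duration_ms` (2 B), so it starts at offset 4 + 8 + 2 = 14 and occupies 4 bytes.
Bytes at offsets 14..17: 22 D4 F1 87.
Little-endian: lowest address holds the least-significant byte.
Reassemble most-significant byte first: 87 F1 D4 22 → 0x87F1D422.
0x87F1D422 = 2280772642.

2280772642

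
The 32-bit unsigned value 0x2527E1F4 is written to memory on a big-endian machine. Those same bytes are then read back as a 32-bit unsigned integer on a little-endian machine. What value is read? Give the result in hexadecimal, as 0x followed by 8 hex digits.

Stored big-endian, the bytes at ascending addresses are 25 27 E1 F4.
Read back as little-endian, the first byte is least significant, giving 0xF4E12725.

0xF4E12725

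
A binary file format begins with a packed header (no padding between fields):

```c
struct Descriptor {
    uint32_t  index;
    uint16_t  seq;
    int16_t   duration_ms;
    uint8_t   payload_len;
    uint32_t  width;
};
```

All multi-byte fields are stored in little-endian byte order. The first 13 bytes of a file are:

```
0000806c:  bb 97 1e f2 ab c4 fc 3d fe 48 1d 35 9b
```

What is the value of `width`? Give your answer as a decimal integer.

2603949384

`width` follows `index` (4 B), `seq` (2 B), `duration_ms` (2 B), `payload_len` (1 B), so it starts at offset 4 + 2 + 2 + 1 = 9 and occupies 4 bytes.
Bytes at offsets 9..12: 48 1D 35 9B.
Little-endian: lowest address holds the least-significant byte.
Reassemble most-significant byte first: 9B 35 1D 48 → 0x9B351D48.
0x9B351D48 = 2603949384.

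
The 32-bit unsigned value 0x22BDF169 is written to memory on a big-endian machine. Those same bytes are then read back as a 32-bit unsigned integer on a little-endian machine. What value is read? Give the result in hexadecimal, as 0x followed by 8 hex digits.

0x69F1BD22

Stored big-endian, the bytes at ascending addresses are 22 BD F1 69.
Read back as little-endian, the first byte is least significant, giving 0x69F1BD22.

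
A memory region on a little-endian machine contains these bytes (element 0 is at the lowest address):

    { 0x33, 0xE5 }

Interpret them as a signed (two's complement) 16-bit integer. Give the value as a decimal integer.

-6861

Little-endian stores the least-significant byte at the lowest address.
Reassemble most-significant byte first: E5 33 → 0xE533.
Top bit is set, so as a signed 16-bit value this is 0xE533 − 2^16 = -6861.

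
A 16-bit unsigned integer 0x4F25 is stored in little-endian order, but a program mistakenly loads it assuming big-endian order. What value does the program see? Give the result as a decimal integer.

Stored little-endian, the bytes at ascending addresses are 25 4F.
Read back as big-endian, the last byte is least significant, giving 0x254F.
0x254F = 9551.

9551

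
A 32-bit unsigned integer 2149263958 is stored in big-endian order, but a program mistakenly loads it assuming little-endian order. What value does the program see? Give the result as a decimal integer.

1445600128

2149263958 in 32-bit hexadecimal is 0x801B2A56.
Stored big-endian, the bytes at ascending addresses are 80 1B 2A 56.
Read back as little-endian, the first byte is least significant, giving 0x562A1B80.
0x562A1B80 = 1445600128.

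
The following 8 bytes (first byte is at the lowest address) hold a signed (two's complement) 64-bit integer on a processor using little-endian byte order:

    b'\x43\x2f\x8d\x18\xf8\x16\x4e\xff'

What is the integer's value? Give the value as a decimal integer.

In little-endian order the low byte comes first in memory.
Reassemble most-significant byte first: FF 4E 16 F8 18 8D 2F 43 → 0xFF4E16F8188D2F43.
Top bit is set, so as a signed 64-bit value this is 0xFF4E16F8188D2F43 − 2^64 = -50077291034890429.

-50077291034890429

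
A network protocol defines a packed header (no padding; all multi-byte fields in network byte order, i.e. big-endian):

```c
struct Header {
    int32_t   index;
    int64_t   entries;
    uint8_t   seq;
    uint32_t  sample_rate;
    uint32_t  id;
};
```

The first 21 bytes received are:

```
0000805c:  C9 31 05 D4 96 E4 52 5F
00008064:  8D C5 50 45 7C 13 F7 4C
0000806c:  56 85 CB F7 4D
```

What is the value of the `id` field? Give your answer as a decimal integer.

`id` follows `index` (4 B), `entries` (8 B), `seq` (1 B), `sample_rate` (4 B), so it starts at offset 4 + 8 + 1 + 4 = 17 and occupies 4 bytes.
Bytes at offsets 17..20: 85 CB F7 4D.
Big-endian: lowest address holds the most-significant byte.
The bytes are already most-significant first: 0x85CBF74D.
0x85CBF74D = 2244736845.

2244736845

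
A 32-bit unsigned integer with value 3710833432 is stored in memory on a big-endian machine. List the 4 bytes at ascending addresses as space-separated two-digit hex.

3710833432 in hexadecimal, padded to 32 bits, is 0xDD2ED318.
Split into bytes (most-significant first): DD 2E D3 18.
Big-endian: lowest address holds the most-significant byte.
So the memory order matches the most-significant-first order: DD 2E D3 18.

DD 2E D3 18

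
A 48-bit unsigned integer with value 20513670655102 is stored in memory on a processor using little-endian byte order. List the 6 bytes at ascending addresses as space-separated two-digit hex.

20513670655102 in hexadecimal, padded to 48 bits, is 0x12A8360D6C7E.
Split into bytes (most-significant first): 12 A8 36 0D 6C 7E.
Little-endian: lowest address holds the least-significant byte.
So at ascending addresses the bytes are 7E 6C 0D 36 A8 12.

7E 6C 0D 36 A8 12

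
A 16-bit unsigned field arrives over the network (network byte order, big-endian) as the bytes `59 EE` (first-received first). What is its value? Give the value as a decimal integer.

Big-endian stores the most-significant byte at the lowest address.
The bytes are already most-significant first: 0x59EE.
0x59EE = 23022.

23022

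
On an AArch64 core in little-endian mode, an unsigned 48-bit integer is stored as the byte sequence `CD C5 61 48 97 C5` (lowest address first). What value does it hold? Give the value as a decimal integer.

Little-endian: lowest address holds the least-significant byte.
Reassemble most-significant byte first: C5 97 48 61 C5 CD → 0xC5974861C5CD.
0xC5974861C5CD = 217253545100749.

217253545100749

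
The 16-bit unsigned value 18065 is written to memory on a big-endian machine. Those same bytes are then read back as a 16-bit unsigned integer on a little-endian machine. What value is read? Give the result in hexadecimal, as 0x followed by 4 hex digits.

0x9146

18065 in 16-bit hexadecimal is 0x4691.
Stored big-endian, the bytes at ascending addresses are 46 91.
Read back as little-endian, the first byte is least significant, giving 0x9146.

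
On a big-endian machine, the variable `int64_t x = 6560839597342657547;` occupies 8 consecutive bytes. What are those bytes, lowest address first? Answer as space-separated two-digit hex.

6560839597342657547 in hexadecimal, padded to 64 bits, is 0x5B0CC8DA5BED0C0B.
Split into bytes (most-significant first): 5B 0C C8 DA 5B ED 0C 0B.
Big-endian stores the most-significant byte at the lowest address.
So the memory order matches the most-significant-first order: 5B 0C C8 DA 5B ED 0C 0B.

5B 0C C8 DA 5B ED 0C 0B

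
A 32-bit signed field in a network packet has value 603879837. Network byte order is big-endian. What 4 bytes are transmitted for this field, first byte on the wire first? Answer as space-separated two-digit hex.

23 FE 79 9D

603879837 in hexadecimal, padded to 32 bits, is 0x23FE799D.
Split into bytes (most-significant first): 23 FE 79 9D.
Big-endian: lowest address holds the most-significant byte.
So the memory order matches the most-significant-first order: 23 FE 79 9D.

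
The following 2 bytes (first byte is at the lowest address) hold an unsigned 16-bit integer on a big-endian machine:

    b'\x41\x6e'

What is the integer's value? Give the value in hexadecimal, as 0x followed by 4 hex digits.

0x416E

In big-endian order the high byte comes first in memory.
The bytes are already most-significant first: 0x416E.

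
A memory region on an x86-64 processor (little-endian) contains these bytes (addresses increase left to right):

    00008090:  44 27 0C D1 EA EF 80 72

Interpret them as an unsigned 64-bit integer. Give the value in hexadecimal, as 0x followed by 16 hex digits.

0x7280EFEAD10C2744

Little-endian stores the least-significant byte at the lowest address.
Reassemble most-significant byte first: 72 80 EF EA D1 0C 27 44 → 0x7280EFEAD10C2744.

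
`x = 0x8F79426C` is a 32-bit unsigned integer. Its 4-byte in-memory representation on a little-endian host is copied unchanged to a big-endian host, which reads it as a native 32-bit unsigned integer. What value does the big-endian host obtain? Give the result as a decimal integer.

Stored little-endian, the bytes at ascending addresses are 6C 42 79 8F.
Read back as big-endian, the last byte is least significant, giving 0x6C42798F.
0x6C42798F = 1816295823.

1816295823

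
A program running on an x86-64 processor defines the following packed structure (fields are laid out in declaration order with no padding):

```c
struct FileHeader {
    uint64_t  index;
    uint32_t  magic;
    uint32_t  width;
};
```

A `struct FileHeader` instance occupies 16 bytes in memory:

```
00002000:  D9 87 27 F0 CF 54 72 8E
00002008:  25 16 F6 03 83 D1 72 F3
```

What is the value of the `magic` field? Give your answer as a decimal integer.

`magic` follows `index` (8 bytes), so it starts at byte offset 8 and occupies 4 bytes.
Bytes at offsets 8..11: 25 16 F6 03.
Little-endian: lowest address holds the least-significant byte.
Reassemble most-significant byte first: 03 F6 16 25 → 0x03F61625.
0x03F61625 = 66459173.

66459173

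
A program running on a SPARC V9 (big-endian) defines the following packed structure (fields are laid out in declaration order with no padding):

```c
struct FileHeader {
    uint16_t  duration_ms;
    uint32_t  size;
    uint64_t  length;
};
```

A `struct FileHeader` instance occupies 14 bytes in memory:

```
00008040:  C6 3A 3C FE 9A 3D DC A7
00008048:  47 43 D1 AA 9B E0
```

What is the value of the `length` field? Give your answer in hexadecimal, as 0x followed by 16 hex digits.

0xDCA74743D1AA9BE0

`length` follows `duration_ms` (2 B), `size` (4 B), so it starts at offset 2 + 4 = 6 and occupies 8 bytes.
Bytes at offsets 6..13: DC A7 47 43 D1 AA 9B E0.
In big-endian order the high byte comes first in memory.
The bytes are already most-significant first: 0xDCA74743D1AA9BE0.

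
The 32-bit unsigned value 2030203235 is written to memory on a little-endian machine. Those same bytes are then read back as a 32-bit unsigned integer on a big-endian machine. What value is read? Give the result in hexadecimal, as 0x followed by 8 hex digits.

0x63710279

2030203235 in 32-bit hexadecimal is 0x79027163.
Stored little-endian, the bytes at ascending addresses are 63 71 02 79.
Read back as big-endian, the last byte is least significant, giving 0x63710279.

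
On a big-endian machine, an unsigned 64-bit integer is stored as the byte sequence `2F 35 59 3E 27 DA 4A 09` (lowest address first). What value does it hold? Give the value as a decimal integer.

3401723217039739401

Big-endian stores the most-significant byte at the lowest address.
The bytes are already most-significant first: 0x2F35593E27DA4A09.
0x2F35593E27DA4A09 = 3401723217039739401.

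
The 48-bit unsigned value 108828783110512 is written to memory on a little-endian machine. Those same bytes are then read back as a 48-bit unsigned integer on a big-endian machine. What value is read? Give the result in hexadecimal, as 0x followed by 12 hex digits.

108828783110512 in 48-bit hexadecimal is 0x62FAACF56970.
Stored little-endian, the bytes at ascending addresses are 70 69 F5 AC FA 62.
Read back as big-endian, the last byte is least significant, giving 0x7069F5ACFA62.

0x7069F5ACFA62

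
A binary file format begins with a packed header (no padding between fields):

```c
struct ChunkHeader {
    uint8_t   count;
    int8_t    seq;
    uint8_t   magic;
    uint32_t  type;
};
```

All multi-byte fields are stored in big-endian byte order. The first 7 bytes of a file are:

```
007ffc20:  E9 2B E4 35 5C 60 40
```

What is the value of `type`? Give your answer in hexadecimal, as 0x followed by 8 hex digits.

`type` follows `count` (1 B), `seq` (1 B), `magic` (1 B), so it starts at offset 1 + 1 + 1 = 3 and occupies 4 bytes.
Bytes at offsets 3..6: 35 5C 60 40.
Big-endian stores the most-significant byte at the lowest address.
The bytes are already most-significant first: 0x355C6040.

0x355C6040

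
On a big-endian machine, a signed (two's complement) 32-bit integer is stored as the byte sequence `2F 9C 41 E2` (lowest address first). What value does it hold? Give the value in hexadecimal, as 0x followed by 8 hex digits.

In big-endian order the high byte comes first in memory.
The bytes are already most-significant first: 0x2F9C41E2.

0x2F9C41E2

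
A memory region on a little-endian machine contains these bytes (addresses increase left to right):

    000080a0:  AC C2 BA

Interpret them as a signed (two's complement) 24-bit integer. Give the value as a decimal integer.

In little-endian order the low byte comes first in memory.
Reassemble most-significant byte first: BA C2 AC → 0xBAC2AC.
Top bit is set, so as a signed 24-bit value this is 0xBAC2AC − 2^24 = -4537684.

-4537684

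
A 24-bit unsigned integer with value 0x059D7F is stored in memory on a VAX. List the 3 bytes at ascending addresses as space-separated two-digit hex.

7F 9D 05

Split into bytes (most-significant first): 05 9D 7F.
In little-endian order the low byte comes first in memory.
So at ascending addresses the bytes are 7F 9D 05.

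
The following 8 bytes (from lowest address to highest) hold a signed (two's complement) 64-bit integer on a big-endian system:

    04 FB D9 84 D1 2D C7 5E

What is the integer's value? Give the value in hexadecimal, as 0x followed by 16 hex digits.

0x04FBD984D12DC75E

In big-endian order the high byte comes first in memory.
The bytes are already most-significant first: 0x04FBD984D12DC75E.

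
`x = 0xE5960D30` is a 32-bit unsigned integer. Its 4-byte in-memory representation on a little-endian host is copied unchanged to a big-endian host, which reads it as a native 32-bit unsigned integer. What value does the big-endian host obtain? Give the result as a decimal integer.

806196965

Stored little-endian, the bytes at ascending addresses are 30 0D 96 E5.
Read back as big-endian, the last byte is least significant, giving 0x300D96E5.
0x300D96E5 = 806196965.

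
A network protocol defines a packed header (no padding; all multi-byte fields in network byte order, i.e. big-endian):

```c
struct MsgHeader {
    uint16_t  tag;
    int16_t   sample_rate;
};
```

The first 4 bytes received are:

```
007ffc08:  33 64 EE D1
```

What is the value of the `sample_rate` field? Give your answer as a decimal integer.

`sample_rate` follows `tag` (2 bytes), so it starts at byte offset 2 and occupies 2 bytes.
Bytes at offsets 2..3: EE D1.
Big-endian: lowest address holds the most-significant byte.
The bytes are already most-significant first: 0xEED1.
Top bit is set, so as a signed 16-bit value this is 0xEED1 − 2^16 = -4399.

-4399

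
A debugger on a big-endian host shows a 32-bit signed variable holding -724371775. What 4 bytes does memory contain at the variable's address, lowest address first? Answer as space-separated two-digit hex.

Two's complement of -724371775 in 32 bits: 724371775 = 0x2B2D093F; invert → 0xD4D2F6C0; add 1 → 0xD4D2F6C1.
Split into bytes (most-significant first): D4 D2 F6 C1.
In big-endian order the high byte comes first in memory.
So the memory order matches the most-significant-first order: D4 D2 F6 C1.

D4 D2 F6 C1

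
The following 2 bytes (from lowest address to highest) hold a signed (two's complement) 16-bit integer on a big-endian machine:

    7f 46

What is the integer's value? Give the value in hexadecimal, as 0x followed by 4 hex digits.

In big-endian order the high byte comes first in memory.
The bytes are already most-significant first: 0x7F46.

0x7F46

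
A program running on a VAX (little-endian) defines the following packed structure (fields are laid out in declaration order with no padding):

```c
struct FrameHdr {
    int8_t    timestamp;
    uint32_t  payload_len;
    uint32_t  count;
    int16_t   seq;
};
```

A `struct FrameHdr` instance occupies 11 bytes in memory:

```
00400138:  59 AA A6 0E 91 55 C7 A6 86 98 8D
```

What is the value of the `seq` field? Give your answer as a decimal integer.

-29288

`seq` follows `timestamp` (1 B), `payload_len` (4 B), `count` (4 B), so it starts at offset 1 + 4 + 4 = 9 and occupies 2 bytes.
Bytes at offsets 9..10: 98 8D.
Little-endian stores the least-significant byte at the lowest address.
Reassemble most-significant byte first: 8D 98 → 0x8D98.
Top bit is set, so as a signed 16-bit value this is 0x8D98 − 2^16 = -29288.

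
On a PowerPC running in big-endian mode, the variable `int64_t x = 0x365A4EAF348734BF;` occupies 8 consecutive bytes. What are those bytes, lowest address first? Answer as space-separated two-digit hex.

36 5A 4E AF 34 87 34 BF

Split into bytes (most-significant first): 36 5A 4E AF 34 87 34 BF.
In big-endian order the high byte comes first in memory.
So the memory order matches the most-significant-first order: 36 5A 4E AF 34 87 34 BF.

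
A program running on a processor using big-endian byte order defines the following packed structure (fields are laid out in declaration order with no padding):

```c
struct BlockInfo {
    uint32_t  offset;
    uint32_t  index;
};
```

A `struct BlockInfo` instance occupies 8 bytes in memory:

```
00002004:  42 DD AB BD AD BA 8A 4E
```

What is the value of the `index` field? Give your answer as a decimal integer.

2914683470

`index` follows `offset` (4 bytes), so it starts at byte offset 4 and occupies 4 bytes.
Bytes at offsets 4..7: AD BA 8A 4E.
Big-endian: lowest address holds the most-significant byte.
The bytes are already most-significant first: 0xADBA8A4E.
0xADBA8A4E = 2914683470.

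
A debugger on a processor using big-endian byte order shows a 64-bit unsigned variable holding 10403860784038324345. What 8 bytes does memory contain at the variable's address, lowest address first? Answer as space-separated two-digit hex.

10403860784038324345 in hexadecimal, padded to 64 bits, is 0x9061F042D538A879.
Split into bytes (most-significant first): 90 61 F0 42 D5 38 A8 79.
Big-endian: lowest address holds the most-significant byte.
So the memory order matches the most-significant-first order: 90 61 F0 42 D5 38 A8 79.

90 61 F0 42 D5 38 A8 79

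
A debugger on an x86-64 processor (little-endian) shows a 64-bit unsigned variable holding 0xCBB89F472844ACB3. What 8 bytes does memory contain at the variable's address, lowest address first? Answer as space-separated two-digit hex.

Split into bytes (most-significant first): CB B8 9F 47 28 44 AC B3.
Little-endian stores the least-significant byte at the lowest address.
So at ascending addresses the bytes are B3 AC 44 28 47 9F B8 CB.

B3 AC 44 28 47 9F B8 CB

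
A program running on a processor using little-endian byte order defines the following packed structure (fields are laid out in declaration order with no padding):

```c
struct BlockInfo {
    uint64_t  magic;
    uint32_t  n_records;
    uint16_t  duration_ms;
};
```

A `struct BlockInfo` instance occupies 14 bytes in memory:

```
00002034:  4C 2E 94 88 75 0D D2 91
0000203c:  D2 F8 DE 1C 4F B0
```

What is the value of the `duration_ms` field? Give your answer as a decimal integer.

45135

`duration_ms` follows `magic` (8 B), `n_records` (4 B), so it starts at offset 8 + 4 = 12 and occupies 2 bytes.
Bytes at offsets 12..13: 4F B0.
Little-endian stores the least-significant byte at the lowest address.
Reassemble most-significant byte first: B0 4F → 0xB04F.
0xB04F = 45135.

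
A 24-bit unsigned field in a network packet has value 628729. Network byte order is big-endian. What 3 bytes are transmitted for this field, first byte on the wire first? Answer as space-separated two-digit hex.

628729 in hexadecimal, padded to 24 bits, is 0x0997F9.
Split into bytes (most-significant first): 09 97 F9.
Big-endian stores the most-significant byte at the lowest address.
So the memory order matches the most-significant-first order: 09 97 F9.

09 97 F9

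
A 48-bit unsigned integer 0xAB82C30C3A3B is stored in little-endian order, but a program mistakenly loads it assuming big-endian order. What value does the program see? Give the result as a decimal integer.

65120508281515

Stored little-endian, the bytes at ascending addresses are 3B 3A 0C C3 82 AB.
Read back as big-endian, the last byte is least significant, giving 0x3B3A0CC382AB.
0x3B3A0CC382AB = 65120508281515.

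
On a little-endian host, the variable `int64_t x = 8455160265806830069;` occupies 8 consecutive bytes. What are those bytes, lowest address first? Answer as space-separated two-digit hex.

F5 D9 69 E2 76 C3 56 75

8455160265806830069 in hexadecimal, padded to 64 bits, is 0x7556C376E269D9F5.
Split into bytes (most-significant first): 75 56 C3 76 E2 69 D9 F5.
Little-endian: lowest address holds the least-significant byte.
So at ascending addresses the bytes are F5 D9 69 E2 76 C3 56 75.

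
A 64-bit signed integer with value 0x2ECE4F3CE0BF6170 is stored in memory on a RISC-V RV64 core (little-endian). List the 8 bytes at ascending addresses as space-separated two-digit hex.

70 61 BF E0 3C 4F CE 2E

Split into bytes (most-significant first): 2E CE 4F 3C E0 BF 61 70.
In little-endian order the low byte comes first in memory.
So at ascending addresses the bytes are 70 61 BF E0 3C 4F CE 2E.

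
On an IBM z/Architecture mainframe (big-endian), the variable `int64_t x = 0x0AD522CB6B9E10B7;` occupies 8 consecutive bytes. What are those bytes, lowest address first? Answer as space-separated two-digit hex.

Split into bytes (most-significant first): 0A D5 22 CB 6B 9E 10 B7.
Big-endian stores the most-significant byte at the lowest address.
So the memory order matches the most-significant-first order: 0A D5 22 CB 6B 9E 10 B7.

0A D5 22 CB 6B 9E 10 B7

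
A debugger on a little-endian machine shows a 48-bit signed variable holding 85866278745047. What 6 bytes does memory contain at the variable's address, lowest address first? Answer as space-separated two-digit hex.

85866278745047 in hexadecimal, padded to 48 bits, is 0x4E184D0AF3D7.
Split into bytes (most-significant first): 4E 18 4D 0A F3 D7.
In little-endian order the low byte comes first in memory.
So at ascending addresses the bytes are D7 F3 0A 4D 18 4E.

D7 F3 0A 4D 18 4E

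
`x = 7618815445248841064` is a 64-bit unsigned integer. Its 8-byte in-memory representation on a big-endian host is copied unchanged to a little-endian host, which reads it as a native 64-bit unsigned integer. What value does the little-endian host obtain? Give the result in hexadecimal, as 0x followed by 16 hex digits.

7618815445248841064 in 64-bit hexadecimal is 0x69BB7847FF511568.
Stored big-endian, the bytes at ascending addresses are 69 BB 78 47 FF 51 15 68.
Read back as little-endian, the first byte is least significant, giving 0x681551FF4778BB69.

0x681551FF4778BB69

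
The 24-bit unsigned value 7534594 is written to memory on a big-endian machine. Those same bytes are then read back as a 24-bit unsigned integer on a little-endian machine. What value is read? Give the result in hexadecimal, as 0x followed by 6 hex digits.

0x02F872

7534594 in 24-bit hexadecimal is 0x72F802.
Stored big-endian, the bytes at ascending addresses are 72 F8 02.
Read back as little-endian, the first byte is least significant, giving 0x02F872.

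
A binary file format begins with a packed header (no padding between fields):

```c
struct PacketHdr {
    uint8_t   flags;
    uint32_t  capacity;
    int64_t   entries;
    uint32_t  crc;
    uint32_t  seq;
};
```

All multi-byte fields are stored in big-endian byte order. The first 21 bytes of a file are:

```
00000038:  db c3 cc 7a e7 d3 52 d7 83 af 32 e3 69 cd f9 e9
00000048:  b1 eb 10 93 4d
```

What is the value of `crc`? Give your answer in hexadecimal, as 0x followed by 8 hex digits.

0xCDF9E9B1

`crc` follows `flags` (1 B), `capacity` (4 B), `entries` (8 B), so it starts at offset 1 + 4 + 8 = 13 and occupies 4 bytes.
Bytes at offsets 13..16: CD F9 E9 B1.
Big-endian stores the most-significant byte at the lowest address.
The bytes are already most-significant first: 0xCDF9E9B1.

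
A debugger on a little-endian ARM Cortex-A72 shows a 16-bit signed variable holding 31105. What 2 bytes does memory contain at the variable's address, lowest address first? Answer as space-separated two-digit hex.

81 79

31105 in hexadecimal, padded to 16 bits, is 0x7981.
Split into bytes (most-significant first): 79 81.
Little-endian stores the least-significant byte at the lowest address.
So at ascending addresses the bytes are 81 79.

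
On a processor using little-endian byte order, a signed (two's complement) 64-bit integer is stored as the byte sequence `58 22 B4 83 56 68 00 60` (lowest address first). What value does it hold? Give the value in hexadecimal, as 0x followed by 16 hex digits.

0x6000685683B42258

Little-endian: lowest address holds the least-significant byte.
Reassemble most-significant byte first: 60 00 68 56 83 B4 22 58 → 0x6000685683B42258.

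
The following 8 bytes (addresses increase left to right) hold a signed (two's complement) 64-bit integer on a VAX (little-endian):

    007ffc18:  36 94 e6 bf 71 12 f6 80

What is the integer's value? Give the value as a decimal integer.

Little-endian stores the least-significant byte at the lowest address.
Reassemble most-significant byte first: 80 F6 12 71 BF E6 94 36 → 0x80F61271BFE69436.
Top bit is set, so as a signed 64-bit value this is 0x80F61271BFE69436 − 2^64 = -9154108912823790538.

-9154108912823790538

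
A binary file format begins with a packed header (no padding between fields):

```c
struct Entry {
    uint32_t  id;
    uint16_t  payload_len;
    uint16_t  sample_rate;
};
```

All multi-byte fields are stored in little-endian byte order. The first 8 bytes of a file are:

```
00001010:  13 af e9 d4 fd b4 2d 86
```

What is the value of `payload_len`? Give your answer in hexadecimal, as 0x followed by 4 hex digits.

`payload_len` follows `id` (4 bytes), so it starts at byte offset 4 and occupies 2 bytes.
Bytes at offsets 4..5: FD B4.
In little-endian order the low byte comes first in memory.
Reassemble most-significant byte first: B4 FD → 0xB4FD.

0xB4FD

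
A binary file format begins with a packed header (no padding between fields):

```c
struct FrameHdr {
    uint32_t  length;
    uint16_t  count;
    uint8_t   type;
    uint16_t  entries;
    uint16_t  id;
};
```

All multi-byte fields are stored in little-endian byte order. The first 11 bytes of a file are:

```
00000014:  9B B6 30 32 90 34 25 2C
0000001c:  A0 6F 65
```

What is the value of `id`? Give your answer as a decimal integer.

`id` follows `length` (4 B), `count` (2 B), `type` (1 B), `entries` (2 B), so it starts at offset 4 + 2 + 1 + 2 = 9 and occupies 2 bytes.
Bytes at offsets 9..10: 6F 65.
Little-endian: lowest address holds the least-significant byte.
Reassemble most-significant byte first: 65 6F → 0x656F.
0x656F = 25967.

25967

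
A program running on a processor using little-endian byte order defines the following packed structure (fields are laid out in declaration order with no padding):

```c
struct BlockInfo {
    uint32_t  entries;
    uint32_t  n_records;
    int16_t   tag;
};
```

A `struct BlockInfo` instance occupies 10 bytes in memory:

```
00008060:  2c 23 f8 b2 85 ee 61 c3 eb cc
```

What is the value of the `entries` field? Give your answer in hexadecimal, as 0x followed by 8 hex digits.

`entries` is the first field, at byte offset 0, occupying 4 bytes.
Bytes at offsets 0..3: 2C 23 F8 B2.
Little-endian: lowest address holds the least-significant byte.
Reassemble most-significant byte first: B2 F8 23 2C → 0xB2F8232C.

0xB2F8232C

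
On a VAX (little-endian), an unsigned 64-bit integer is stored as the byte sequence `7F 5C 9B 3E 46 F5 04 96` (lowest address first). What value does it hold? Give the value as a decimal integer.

10810034687642918015

In little-endian order the low byte comes first in memory.
Reassemble most-significant byte first: 96 04 F5 46 3E 9B 5C 7F → 0x9604F5463E9B5C7F.
0x9604F5463E9B5C7F = 10810034687642918015.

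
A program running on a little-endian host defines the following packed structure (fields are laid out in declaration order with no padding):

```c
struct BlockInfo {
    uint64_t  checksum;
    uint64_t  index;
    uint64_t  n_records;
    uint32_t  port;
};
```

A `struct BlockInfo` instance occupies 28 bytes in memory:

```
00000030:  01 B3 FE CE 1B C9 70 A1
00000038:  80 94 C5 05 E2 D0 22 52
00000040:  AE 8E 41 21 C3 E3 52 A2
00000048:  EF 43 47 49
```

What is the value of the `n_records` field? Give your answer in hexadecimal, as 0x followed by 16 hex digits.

`n_records` follows `checksum` (8 B), `index` (8 B), so it starts at offset 8 + 8 = 16 and occupies 8 bytes.
Bytes at offsets 16..23: AE 8E 41 21 C3 E3 52 A2.
Little-endian: lowest address holds the least-significant byte.
Reassemble most-significant byte first: A2 52 E3 C3 21 41 8E AE → 0xA252E3C321418EAE.

0xA252E3C321418EAE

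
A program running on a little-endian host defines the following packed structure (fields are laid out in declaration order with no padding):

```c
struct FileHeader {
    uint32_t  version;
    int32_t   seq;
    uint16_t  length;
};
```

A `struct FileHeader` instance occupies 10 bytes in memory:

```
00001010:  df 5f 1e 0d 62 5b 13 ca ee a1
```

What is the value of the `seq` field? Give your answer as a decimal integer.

`seq` follows `version` (4 bytes), so it starts at byte offset 4 and occupies 4 bytes.
Bytes at offsets 4..7: 62 5B 13 CA.
Little-endian: lowest address holds the least-significant byte.
Reassemble most-significant byte first: CA 13 5B 62 → 0xCA135B62.
Top bit is set, so as a signed 32-bit value this is 0xCA135B62 − 2^32 = -904701086.

-904701086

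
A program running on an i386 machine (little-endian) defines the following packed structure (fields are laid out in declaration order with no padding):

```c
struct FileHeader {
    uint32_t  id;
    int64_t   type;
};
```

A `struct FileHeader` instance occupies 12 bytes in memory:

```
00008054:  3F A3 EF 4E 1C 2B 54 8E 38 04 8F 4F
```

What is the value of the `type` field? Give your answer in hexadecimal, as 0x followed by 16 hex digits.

0x4F8F04388E542B1C

`type` follows `id` (4 bytes), so it starts at byte offset 4 and occupies 8 bytes.
Bytes at offsets 4..11: 1C 2B 54 8E 38 04 8F 4F.
In little-endian order the low byte comes first in memory.
Reassemble most-significant byte first: 4F 8F 04 38 8E 54 2B 1C → 0x4F8F04388E542B1C.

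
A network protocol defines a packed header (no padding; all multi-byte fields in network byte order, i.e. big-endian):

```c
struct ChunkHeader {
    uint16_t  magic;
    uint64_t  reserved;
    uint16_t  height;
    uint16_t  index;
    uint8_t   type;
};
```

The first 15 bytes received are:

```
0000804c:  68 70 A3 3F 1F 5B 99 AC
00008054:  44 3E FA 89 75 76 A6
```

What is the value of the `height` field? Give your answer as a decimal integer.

64137

`height` follows `magic` (2 B), `reserved` (8 B), so it starts at offset 2 + 8 = 10 and occupies 2 bytes.
Bytes at offsets 10..11: FA 89.
Big-endian stores the most-significant byte at the lowest address.
The bytes are already most-significant first: 0xFA89.
0xFA89 = 64137.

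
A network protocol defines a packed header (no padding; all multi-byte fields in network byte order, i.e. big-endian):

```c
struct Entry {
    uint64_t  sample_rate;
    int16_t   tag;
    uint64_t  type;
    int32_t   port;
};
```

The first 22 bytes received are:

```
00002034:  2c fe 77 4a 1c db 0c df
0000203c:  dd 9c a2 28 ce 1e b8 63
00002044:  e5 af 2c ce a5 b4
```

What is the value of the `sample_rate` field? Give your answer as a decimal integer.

3242159941948738783

`sample_rate` is the first field, at byte offset 0, occupying 8 bytes.
Bytes at offsets 0..7: 2C FE 77 4A 1C DB 0C DF.
Big-endian stores the most-significant byte at the lowest address.
The bytes are already most-significant first: 0x2CFE774A1CDB0CDF.
0x2CFE774A1CDB0CDF = 3242159941948738783.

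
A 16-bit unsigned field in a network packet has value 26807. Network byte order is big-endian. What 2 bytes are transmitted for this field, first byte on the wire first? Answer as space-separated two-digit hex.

26807 in hexadecimal, padded to 16 bits, is 0x68B7.
Split into bytes (most-significant first): 68 B7.
Big-endian: lowest address holds the most-significant byte.
So the memory order matches the most-significant-first order: 68 B7.

68 B7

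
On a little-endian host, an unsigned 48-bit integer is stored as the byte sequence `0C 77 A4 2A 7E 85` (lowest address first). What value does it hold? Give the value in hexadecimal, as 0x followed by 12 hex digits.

0x857E2AA4770C

In little-endian order the low byte comes first in memory.
Reassemble most-significant byte first: 85 7E 2A A4 77 0C → 0x857E2AA4770C.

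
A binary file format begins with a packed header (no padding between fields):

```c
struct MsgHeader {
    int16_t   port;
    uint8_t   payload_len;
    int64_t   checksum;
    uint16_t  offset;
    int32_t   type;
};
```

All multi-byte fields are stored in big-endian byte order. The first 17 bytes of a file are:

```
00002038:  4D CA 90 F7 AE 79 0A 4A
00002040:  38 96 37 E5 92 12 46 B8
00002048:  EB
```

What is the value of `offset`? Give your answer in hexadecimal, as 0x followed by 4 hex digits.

`offset` follows `port` (2 B), `payload_len` (1 B), `checksum` (8 B), so it starts at offset 2 + 1 + 8 = 11 and occupies 2 bytes.
Bytes at offsets 11..12: E5 92.
In big-endian order the high byte comes first in memory.
The bytes are already most-significant first: 0xE592.

0xE592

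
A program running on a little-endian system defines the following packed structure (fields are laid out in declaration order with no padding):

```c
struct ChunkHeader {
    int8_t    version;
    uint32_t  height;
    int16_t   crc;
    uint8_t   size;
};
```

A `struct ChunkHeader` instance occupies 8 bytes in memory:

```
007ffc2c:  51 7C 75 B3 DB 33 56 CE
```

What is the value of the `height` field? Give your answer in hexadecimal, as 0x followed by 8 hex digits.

`height` follows `version` (1 byte), so it starts at byte offset 1 and occupies 4 bytes.
Bytes at offsets 1..4: 7C 75 B3 DB.
Little-endian stores the least-significant byte at the lowest address.
Reassemble most-significant byte first: DB B3 75 7C → 0xDBB3757C.

0xDBB3757C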